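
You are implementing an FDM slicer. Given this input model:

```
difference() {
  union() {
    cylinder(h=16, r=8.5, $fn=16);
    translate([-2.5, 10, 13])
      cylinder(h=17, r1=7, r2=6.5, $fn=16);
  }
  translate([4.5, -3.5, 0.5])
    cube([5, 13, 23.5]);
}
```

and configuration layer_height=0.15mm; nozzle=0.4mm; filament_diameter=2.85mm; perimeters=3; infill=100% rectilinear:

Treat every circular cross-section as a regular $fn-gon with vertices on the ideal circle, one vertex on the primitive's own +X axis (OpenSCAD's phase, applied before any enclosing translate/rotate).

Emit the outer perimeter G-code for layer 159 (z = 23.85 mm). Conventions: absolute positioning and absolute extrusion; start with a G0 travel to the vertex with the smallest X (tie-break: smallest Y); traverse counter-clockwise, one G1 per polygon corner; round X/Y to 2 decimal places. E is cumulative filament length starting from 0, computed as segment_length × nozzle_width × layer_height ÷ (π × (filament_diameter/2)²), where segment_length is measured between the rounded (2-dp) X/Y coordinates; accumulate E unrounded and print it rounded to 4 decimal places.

G0 X-9.18 Y10.00 Z23.85
G1 X-8.67 Y7.44 E0.0246
G1 X-7.22 Y5.28 E0.0490
G1 X-5.06 Y3.83 E0.0735
G1 X-2.50 Y3.32 E0.0980
G1 X0.06 Y3.83 E0.1226
G1 X2.22 Y5.28 E0.1471
G1 X3.67 Y7.44 E0.1715
G1 X4.18 Y10.00 E0.1961
G1 X3.67 Y12.56 E0.2206
G1 X2.22 Y14.72 E0.2451
G1 X0.06 Y16.17 E0.2696
G1 X-2.50 Y16.68 E0.2941
G1 X-5.06 Y16.17 E0.3187
G1 X-7.22 Y14.72 E0.3431
G1 X-8.67 Y12.56 E0.3676
G1 X-9.18 Y10.00 E0.3922

At z = 23.85 mm: the cylinder is absent (z outside [0, 16]); the cone at (-2.5, 10) contributes a regular 16-gon of circumradius 6.681 (interpolated between r1=7 and r2=6.5 at t=0.638); Combining (union): only the cone at (-2.5, 10) is present, so the union is just that shape — 1 connected region; the cube at (4.5, -3.5) (footprint 5×13) is included at this height; After the difference (first − rest): starting from the result so far, the 5×13 cube at (4.5, -3.5) misses the remaining region (no effect) — 1 connected region. The outline is a single polygon with 16 vertices. Extrusion per mm of travel: 0.4 × 0.15 / (π × 1.425²) = 0.009405. Accumulating E over each segment gives final E = 0.3922.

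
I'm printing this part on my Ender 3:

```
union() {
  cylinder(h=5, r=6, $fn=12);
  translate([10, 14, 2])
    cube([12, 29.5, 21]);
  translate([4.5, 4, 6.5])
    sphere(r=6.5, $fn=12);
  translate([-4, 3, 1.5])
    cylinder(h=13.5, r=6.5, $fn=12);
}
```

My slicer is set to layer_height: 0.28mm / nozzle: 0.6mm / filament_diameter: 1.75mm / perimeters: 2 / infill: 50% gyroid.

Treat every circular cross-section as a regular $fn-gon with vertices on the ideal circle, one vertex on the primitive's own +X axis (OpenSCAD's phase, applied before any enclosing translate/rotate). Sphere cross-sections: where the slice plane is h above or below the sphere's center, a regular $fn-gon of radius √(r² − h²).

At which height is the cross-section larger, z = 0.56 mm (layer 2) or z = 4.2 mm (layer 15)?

layer 15 (z = 4.2 mm)

Layer 2 (z = 0.56): the r=6 cylinder contributes a regular 12-gon of circumradius 6 (area = (12/2)·6.000²·sin(360°/12) = 108.00 mm²); the cube at (10, 14) is not intersected at this z (z outside [2, 23]); the r=6.5 sphere at (4.5, 4) slices to a regular 12-gon of circumradius 2.639 (√(r²−h²) with h=5.94 from center) (area = (12/2)·2.639²·sin(360°/12) = 20.90 mm²); the cylinder at (-4, 3) is absent (z outside [1.5, 15]); Taking the union: the regions partially overlap — summed areas 128.90 mm² minus the doubly-counted overlap 8.73 mm² gives 120.17 mm² — area = 120.17 mm². So its area = 120.17 mm². Layer 15 (z = 4.2): the r=6 cylinder contributes a regular 12-gon of circumradius 6 (area = (12/2)·6.000²·sin(360°/12) = 108.00 mm²); the cube at (10, 14) is present — its section is the full 12×29.5 rectangle (area 354.00 mm²); the r=6.5 sphere at (4.5, 4) slices to a regular 12-gon of circumradius 6.079 (√(r²−h²) with h=2.3 from center) (area = (12/2)·6.079²·sin(360°/12) = 110.88 mm²); the r=6.5 cylinder at (-4, 3) contributes a regular 12-gon of circumradius 6.5 (area = (12/2)·6.500²·sin(360°/12) = 126.75 mm²); Merging all regions: the regions partially overlap — summed areas 699.63 mm² minus the doubly-counted overlap 102.89 mm² gives 596.74 mm² — area = 596.74 mm². So its area = 596.74 mm². Layer 15 is larger (596.74 vs 120.17 mm²).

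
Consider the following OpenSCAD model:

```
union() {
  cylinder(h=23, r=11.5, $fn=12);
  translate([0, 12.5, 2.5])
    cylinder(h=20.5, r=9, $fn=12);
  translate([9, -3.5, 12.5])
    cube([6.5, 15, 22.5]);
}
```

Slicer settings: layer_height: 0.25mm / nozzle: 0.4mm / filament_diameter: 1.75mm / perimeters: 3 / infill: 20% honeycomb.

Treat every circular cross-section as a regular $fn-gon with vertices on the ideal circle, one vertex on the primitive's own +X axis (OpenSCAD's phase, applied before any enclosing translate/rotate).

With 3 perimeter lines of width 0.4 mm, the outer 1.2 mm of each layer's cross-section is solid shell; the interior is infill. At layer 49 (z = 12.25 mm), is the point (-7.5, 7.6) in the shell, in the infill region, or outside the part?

At z = 12.25 mm: the cylinder: section is a regular 12-gon, circumradius r=11.5; the r=9 cylinder at (0, 12.5) gives a regular 12-gon of circumradius 9 (constant along its height); the cube at (9, -3.5) is not intersected at this z (z outside [12.5, 35]); Combining (union): the regions partially overlap (shared area 81.15 mm²), so overlapping operands fuse into one piece — 1 connected region. Overall, the cross-section is a single solid region. The nearest boundary edge runs (-9.96, 5.75)→(-7.75, 7.96); distance from the point to it = 0.43 mm. The point is inside the cross-section, 0.43 mm from the nearest boundary — within the 1.2 mm shell band (3 × 0.4).

shell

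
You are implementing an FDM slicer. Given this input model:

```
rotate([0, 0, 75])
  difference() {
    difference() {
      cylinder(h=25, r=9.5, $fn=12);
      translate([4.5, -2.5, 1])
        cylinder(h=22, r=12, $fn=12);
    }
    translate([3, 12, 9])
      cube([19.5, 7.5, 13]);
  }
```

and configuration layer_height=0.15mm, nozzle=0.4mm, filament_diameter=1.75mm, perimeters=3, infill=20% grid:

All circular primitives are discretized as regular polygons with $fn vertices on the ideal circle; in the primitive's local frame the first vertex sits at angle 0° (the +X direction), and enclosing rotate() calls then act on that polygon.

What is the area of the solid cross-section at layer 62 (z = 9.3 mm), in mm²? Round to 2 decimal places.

39.44 mm²

At z = 9.3 mm: the r=9.5 cylinder gives a regular 12-gon of circumradius 9.5 (constant along its height) (area = (12/2)·9.500²·sin(360°/12) = 270.75 mm²); the r=12 cylinder at (4.5, -2.5) contributes a regular 12-gon of circumradius 12 (area = (12/2)·12.000²·sin(360°/12) = 432.00 mm²); Subtracting the remaining from the first: starting from the r=9.5 cylinder (270.75 mm²), the r=12 cylinder at (4.5, -2.5) partially overlaps it — only the 231.31 mm² overlap (of its 432.00 mm²) is removed, clipping the outline — area = 39.44 mm²; the cube at (3, 12) (footprint 19.5×7.5) is included at this height (area 146.25 mm²); After the difference (first − rest): starting from that combined region (39.44 mm²), the 19.5×7.5 cube at (3, 12) misses the remaining region (no effect) — area = 39.44 mm²; (rotated 75° about Z; rotation is an isometry so areas/perimeters/island counts are preserved). Overall, the cross-section is a single solid region. Net area = 39.44 mm².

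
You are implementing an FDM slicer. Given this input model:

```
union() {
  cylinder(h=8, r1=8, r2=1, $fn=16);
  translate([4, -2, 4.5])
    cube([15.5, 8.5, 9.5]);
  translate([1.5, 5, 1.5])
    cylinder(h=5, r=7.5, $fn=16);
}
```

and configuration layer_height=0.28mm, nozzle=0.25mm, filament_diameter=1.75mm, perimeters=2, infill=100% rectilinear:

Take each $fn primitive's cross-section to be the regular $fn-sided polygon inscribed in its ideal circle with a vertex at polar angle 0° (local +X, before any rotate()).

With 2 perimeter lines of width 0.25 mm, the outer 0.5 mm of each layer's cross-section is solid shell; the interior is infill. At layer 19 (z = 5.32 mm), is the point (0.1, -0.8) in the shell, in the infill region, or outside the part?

infill

At z = 5.32 mm: the cone (r1=8→r2=1) has section circumradius 3.345 here — a regular 16-gon; the cube at (4, -2) (footprint 15.5×8.5) is included at this height; the r=7.5 cylinder at (1.5, 5) contributes a regular 16-gon of circumradius 7.5; Taking the union: the regions partially overlap (shared area 61.72 mm²), so overlapping operands fuse into one piece — 1 connected region. Overall, the cross-section is a single solid region. The nearest boundary edge runs (1.28, -3.09)→(-0.00, -3.34); distance from the point to it = 2.48 mm. The point is inside the cross-section and 2.48 mm from the nearest boundary — more than the 0.5 mm shell width (2 × 0.25), so it's in the infill interior.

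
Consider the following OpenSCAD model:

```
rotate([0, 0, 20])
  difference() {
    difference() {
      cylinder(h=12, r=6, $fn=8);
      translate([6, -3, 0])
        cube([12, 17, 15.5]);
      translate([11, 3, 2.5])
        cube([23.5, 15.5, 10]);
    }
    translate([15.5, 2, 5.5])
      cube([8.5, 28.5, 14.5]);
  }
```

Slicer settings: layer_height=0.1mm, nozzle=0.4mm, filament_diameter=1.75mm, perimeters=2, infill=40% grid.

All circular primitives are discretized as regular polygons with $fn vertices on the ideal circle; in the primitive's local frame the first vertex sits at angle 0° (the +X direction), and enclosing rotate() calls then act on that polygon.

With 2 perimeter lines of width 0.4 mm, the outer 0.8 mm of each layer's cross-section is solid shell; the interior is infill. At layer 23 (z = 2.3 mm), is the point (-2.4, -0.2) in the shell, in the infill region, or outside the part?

At z = 2.3 mm: the r=6 cylinder gives a regular 8-gon of circumradius 6 (constant along its height); the cube at (6, -3) (footprint 12×17) is included at this height; the cube at (11, 3) does not reach this height (z outside [2.5, 12.5]); Subtracting the remaining from the first: starting from the r=6 cylinder, the 12×17 cube at (6, -3) misses the remaining region (no effect) — 1 connected region; the cube at (15.5, 2) does not reach this height (z outside [5.5, 20]); Taking the first minus the rest: none of the subtracted shapes is present at this height, so that combined region is unchanged — 1 connected region; (rotated 20° about Z; rotation is an isometry so areas/perimeters/island counts are preserved). Overall, the cross-section is a single solid region. Undo the 20° rotation: the query point maps to (-2.324, 0.633) in the un-rotated model frame. The nearest boundary edge runs (-6.00, 0.00)→(-4.24, 4.24); distance from the point to it = 3.15 mm. The point is inside the cross-section and 3.15 mm from the nearest boundary — more than the 0.8 mm shell width (2 × 0.4), so it's in the infill interior.

infill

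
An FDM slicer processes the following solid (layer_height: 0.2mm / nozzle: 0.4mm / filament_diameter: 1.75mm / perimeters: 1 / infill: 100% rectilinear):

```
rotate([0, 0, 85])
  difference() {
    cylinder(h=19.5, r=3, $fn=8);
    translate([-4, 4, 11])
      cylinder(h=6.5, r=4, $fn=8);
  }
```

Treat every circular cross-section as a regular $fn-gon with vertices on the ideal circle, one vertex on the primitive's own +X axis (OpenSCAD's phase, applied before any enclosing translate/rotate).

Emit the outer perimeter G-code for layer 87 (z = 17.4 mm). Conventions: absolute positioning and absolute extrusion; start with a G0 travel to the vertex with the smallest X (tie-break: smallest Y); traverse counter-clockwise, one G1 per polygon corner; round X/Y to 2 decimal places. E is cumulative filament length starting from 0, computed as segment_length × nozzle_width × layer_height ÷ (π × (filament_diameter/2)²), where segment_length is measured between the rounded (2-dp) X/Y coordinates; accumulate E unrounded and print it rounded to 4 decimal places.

G0 X-2.99 Y0.26 Z17.40
G1 X-2.83 Y-0.25 E0.0178
G1 X-1.27 Y-1.07 E0.0764
G1 X-0.74 Y-2.74 E0.1347
G1 X-0.26 Y-2.99 E0.1527
G1 X1.93 Y-2.30 E0.2290
G1 X2.99 Y-0.26 E0.3055
G1 X2.30 Y1.93 E0.3819
G1 X0.26 Y2.99 E0.4583
G1 X-1.93 Y2.30 E0.5347
G1 X-2.99 Y0.26 E0.6112

At z = 17.4 mm: the r=3 cylinder contributes a regular 8-gon of circumradius 3; the r=4 cylinder at (-4, 4) gives a regular 8-gon of circumradius 4 (constant along its height); After the difference (first − rest): starting from the r=3 cylinder, the r=4 cylinder at (-4, 4) partially overlaps it — only the 2.18 mm² overlap (of its 45.25 mm²) is removed, clipping the outline — 1 connected region; (rotated 85° about Z; rotation is an isometry so areas/perimeters/island counts are preserved). The outline is a single polygon with 10 vertices. Extrusion per mm of travel: 0.4 × 0.2 / (π × 0.875²) = 0.033260. Accumulating E over each segment gives final E = 0.6112.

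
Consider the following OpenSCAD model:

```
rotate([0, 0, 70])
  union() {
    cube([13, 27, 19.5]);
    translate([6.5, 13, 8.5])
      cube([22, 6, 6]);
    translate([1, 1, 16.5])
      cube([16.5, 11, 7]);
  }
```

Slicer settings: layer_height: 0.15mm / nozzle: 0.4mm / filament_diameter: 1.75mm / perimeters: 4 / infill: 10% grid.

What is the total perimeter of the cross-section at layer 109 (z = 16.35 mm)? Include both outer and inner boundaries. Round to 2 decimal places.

80.00 mm

At z = 16.35 mm: the 13×27 cube contributes its full rectangle (perimeter 80.00 mm); the cube at (6.5, 13) is absent (z outside [8.5, 14.5]); the cube at (1, 1) is absent (z outside [16.5, 23.5]); Merging all regions: only the 13×27 cube is present, so the union is just that shape — boundary = 80.00 mm; (rotated 70° about Z; rotation is an isometry so areas/perimeters/island counts are preserved). Overall, the cross-section is a single solid region. Total boundary length (outer) = 80.00 mm.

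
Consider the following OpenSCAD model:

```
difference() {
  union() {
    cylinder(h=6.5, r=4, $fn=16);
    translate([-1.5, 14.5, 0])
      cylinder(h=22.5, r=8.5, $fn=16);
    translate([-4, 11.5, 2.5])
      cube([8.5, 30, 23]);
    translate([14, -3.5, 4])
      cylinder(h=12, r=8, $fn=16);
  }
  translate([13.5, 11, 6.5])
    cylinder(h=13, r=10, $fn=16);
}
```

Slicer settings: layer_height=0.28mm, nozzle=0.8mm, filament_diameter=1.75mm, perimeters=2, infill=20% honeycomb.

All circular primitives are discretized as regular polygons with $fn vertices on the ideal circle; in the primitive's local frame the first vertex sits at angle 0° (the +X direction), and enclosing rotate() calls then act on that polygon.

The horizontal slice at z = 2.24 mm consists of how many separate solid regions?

At z = 2.24 mm: the r=4 cylinder contributes a regular 16-gon of circumradius 4; the r=8.5 cylinder at (-1.5, 14.5) gives a regular 16-gon of circumradius 8.5 (constant along its height); the cube at (-4, 11.5) is not intersected at this z (z outside [2.5, 25.5]); the cylinder at (14, -3.5) does not reach this height (z outside [4, 16]); Merging all regions: the 2 present regions are separate (no shared area or edge), so areas and boundary lengths simply add and each stays a separate island — 2 connected regions; the cylinder at (13.5, 11) is absent (z outside [6.5, 19.5]); After the difference (first − rest): none of the subtracted shapes is present at this height, so that combined region is unchanged — 2 connected regions. The result has 2 disconnected regions.

2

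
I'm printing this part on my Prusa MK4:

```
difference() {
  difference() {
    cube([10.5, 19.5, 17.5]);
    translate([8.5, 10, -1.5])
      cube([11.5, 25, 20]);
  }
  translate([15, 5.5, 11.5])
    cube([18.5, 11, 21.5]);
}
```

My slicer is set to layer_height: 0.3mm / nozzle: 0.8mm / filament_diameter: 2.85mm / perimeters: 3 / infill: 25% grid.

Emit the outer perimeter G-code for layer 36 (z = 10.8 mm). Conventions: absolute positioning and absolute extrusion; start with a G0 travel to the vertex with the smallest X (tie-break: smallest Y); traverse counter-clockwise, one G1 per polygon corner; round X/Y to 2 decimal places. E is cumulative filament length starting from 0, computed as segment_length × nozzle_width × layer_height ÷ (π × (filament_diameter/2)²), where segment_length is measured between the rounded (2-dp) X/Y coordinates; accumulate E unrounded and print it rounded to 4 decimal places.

G0 X0.00 Y0.00 Z10.80
G1 X10.50 Y0.00 E0.3950
G1 X10.50 Y10.00 E0.7712
G1 X8.50 Y10.00 E0.8465
G1 X8.50 Y19.50 E1.2039
G1 X0.00 Y19.50 E1.5237
G1 X0.00 Y0.00 E2.2573

At z = 10.8 mm: the cube is present — its section is the full 10.5×19.5 rectangle; the cube at (8.5, 10) is present — its section is the full 11.5×25 rectangle; Taking the first minus the rest: starting from the 10.5×19.5 cube, the 11.5×25 cube at (8.5, 10) partially overlaps it — only the 19.00 mm² overlap (of its 287.50 mm²) is removed, clipping the outline — 1 connected region; the cube at (15, 5.5) is not intersected at this z (z outside [11.5, 33]); Taking the first minus the rest: none of the subtracted shapes is present at this height, so that combined region is unchanged — 1 connected region. The outline is a single polygon with 6 vertices. Extrusion per mm of travel: 0.8 × 0.3 / (π × 1.425²) = 0.037621. Accumulating E over each segment gives final E = 2.2573.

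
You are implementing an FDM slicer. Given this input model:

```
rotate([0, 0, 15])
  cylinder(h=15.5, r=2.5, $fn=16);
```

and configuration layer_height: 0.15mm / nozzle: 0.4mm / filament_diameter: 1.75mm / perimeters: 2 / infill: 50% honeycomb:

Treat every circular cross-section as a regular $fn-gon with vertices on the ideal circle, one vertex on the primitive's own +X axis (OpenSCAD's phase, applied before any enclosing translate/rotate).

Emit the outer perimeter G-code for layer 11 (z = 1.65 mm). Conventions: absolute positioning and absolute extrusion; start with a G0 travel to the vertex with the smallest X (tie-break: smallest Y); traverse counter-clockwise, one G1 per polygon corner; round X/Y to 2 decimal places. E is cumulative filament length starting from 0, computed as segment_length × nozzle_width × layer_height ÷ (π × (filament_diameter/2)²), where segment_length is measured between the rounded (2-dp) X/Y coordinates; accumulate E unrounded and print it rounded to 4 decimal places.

At z = 1.65 mm: the r=2.5 cylinder contributes a regular 16-gon of circumradius 2.5; (whole slice rotated 15° about Z — lengths, areas and connectivity unchanged). The outline is a single polygon with 16 vertices. Extrusion per mm of travel: 0.4 × 0.15 / (π × 0.875²) = 0.024945. Accumulating E over each segment gives final E = 0.3893.

G0 X-2.48 Y0.33 Z1.65
G1 X-2.41 Y-0.65 E0.0245
G1 X-1.98 Y-1.52 E0.0487
G1 X-1.25 Y-2.17 E0.0731
G1 X-0.33 Y-2.48 E0.0973
G1 X0.65 Y-2.41 E0.1218
G1 X1.52 Y-1.98 E0.1460
G1 X2.17 Y-1.25 E0.1704
G1 X2.48 Y-0.33 E0.1946
G1 X2.41 Y0.65 E0.2191
G1 X1.98 Y1.52 E0.2433
G1 X1.25 Y2.17 E0.2677
G1 X0.33 Y2.48 E0.2919
G1 X-0.65 Y2.41 E0.3165
G1 X-1.52 Y1.98 E0.3407
G1 X-2.17 Y1.25 E0.3650
G1 X-2.48 Y0.33 E0.3893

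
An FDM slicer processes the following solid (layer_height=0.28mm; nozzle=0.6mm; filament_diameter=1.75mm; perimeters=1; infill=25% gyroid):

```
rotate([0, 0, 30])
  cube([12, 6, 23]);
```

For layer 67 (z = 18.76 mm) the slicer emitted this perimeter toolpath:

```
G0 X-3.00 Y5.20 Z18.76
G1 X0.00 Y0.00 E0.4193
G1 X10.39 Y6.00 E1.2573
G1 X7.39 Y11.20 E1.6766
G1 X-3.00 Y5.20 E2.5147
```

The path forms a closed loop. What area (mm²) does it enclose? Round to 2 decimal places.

72.03 mm²

Apply the shoelace formula to the sequence of (X, Y) vertices; enclosed area = 72.03 mm².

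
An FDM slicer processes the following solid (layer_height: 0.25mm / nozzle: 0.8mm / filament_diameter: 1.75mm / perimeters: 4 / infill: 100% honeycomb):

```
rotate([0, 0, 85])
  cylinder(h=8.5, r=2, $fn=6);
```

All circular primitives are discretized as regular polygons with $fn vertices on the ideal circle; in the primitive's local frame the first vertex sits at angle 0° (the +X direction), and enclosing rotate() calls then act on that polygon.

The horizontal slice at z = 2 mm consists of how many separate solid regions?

1

At z = 2 mm: the cylinder: section is a regular 6-gon, circumradius r=2; (rotated 85° about Z; rotation is an isometry so areas/perimeters/island counts are preserved). The result has 1 disconnected region.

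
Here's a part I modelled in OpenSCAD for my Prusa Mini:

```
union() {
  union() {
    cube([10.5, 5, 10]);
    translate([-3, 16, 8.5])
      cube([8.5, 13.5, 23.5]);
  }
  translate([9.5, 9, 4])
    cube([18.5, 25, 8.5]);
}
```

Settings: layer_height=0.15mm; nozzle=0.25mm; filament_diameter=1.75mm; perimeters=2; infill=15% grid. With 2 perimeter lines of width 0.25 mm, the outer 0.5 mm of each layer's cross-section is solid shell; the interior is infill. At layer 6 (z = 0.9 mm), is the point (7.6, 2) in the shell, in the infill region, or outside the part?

At z = 0.9 mm: the 10.5×5 cube contributes its full rectangle; the cube at (-3, 16) is not intersected at this z (z outside [8.5, 32]); Combining (union): only the 10.5×5 cube is present, so the union is just that shape — 1 connected region; the cube at (9.5, 9) does not reach this height (z outside [4, 12.5]); Taking the union: only the result so far is present, so the union is just that shape — 1 connected region. Overall, the cross-section is a single solid region. The nearest boundary edge runs (0.00, 0.00)→(10.50, 0.00); distance from the point to it = 2.00 mm. The point is inside the cross-section and 2.00 mm from the nearest boundary — more than the 0.5 mm shell width (2 × 0.25), so it's in the infill interior.

infill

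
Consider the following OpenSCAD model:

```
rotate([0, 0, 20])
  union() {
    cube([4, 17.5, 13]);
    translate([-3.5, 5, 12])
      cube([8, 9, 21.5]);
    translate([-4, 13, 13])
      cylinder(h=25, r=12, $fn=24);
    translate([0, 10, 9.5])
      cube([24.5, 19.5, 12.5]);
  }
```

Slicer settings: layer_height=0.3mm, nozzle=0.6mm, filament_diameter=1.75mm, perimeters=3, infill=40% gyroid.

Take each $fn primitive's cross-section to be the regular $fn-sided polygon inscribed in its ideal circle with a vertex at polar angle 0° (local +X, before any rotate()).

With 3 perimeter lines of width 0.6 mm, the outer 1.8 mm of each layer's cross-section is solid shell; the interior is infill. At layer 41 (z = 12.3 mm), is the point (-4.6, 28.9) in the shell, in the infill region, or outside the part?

shell

At z = 12.3 mm: the cube is present — its section is the full 4×17.5 rectangle; the cube at (-3.5, 5) (footprint 8×9) is included at this height; the cylinder at (-4, 13) is absent (z outside [13, 38]); the 24.5×19.5 cube at (0, 10) contributes its full rectangle; Merging all regions: the regions partially overlap (shared area 68.00 mm²), so overlapping operands fuse into one piece — 1 connected region; (rotated 20° about Z; rotation is an isometry so areas/perimeters/island counts are preserved). Overall, the cross-section is a single solid region. Undo the 20° rotation: the query point maps to (5.562, 28.730) in the un-rotated model frame. The nearest boundary edge runs (0.00, 29.50)→(24.50, 29.50); distance from the point to it = 0.77 mm. The point is inside the cross-section, 0.77 mm from the nearest boundary — within the 1.8 mm shell band (3 × 0.6).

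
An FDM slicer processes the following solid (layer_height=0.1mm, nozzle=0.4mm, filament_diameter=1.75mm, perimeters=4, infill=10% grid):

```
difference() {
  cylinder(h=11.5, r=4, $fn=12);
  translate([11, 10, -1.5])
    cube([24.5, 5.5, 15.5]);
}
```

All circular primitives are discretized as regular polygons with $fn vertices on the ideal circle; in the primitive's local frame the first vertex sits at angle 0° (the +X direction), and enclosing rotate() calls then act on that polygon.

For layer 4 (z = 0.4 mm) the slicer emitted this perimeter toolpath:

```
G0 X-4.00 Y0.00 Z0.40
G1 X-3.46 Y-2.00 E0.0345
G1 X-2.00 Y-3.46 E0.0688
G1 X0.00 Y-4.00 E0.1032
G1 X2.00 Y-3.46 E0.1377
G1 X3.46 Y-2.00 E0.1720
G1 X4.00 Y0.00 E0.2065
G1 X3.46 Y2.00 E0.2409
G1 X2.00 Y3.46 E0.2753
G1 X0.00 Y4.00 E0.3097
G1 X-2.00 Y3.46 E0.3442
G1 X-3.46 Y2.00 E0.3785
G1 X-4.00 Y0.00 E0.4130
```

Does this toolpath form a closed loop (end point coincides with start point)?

yes

Start point (G0): (-4.00, 0.00). End point (last G1): the path returns to the start — closed.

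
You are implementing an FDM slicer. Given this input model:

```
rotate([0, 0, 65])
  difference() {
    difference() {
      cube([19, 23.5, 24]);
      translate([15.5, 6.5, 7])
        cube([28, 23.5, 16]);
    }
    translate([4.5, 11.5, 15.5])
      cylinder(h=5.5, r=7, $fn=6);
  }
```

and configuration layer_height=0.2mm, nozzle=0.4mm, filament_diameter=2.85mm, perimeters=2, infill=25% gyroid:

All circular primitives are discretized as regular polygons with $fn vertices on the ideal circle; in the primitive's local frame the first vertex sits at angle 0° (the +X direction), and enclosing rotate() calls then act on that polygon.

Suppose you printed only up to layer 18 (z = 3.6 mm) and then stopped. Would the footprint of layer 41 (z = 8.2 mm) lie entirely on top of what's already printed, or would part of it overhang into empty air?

Compare the two slices. At z = 3.6: the cube (footprint 19×23.5) is included at this height (area 446.50 mm²); the cube at (15.5, 6.5) is absent (z outside [7, 23]); Subtracting the remaining from the first: none of the subtracted shapes is present at this height, so the 19×23.5 cube is unchanged — area = 446.50 mm²; the cylinder at (4.5, 11.5) does not reach this height (z outside [15.5, 21]); Taking the first minus the rest: none of the subtracted shapes is present at this height, so that combined region is unchanged — area = 446.50 mm²; (rotated 65° about Z; rotation is an isometry so areas/perimeters/island counts are preserved). At z = 8.2: the 19×23.5 cube contributes its full rectangle (area 446.50 mm²); the 28×23.5 cube at (15.5, 6.5) contributes its full rectangle (area 658.00 mm²); After the difference (first − rest): starting from the 19×23.5 cube (446.50 mm²), the 28×23.5 cube at (15.5, 6.5) partially overlaps it — only the 59.50 mm² overlap (of its 658.00 mm²) is removed, clipping the outline — area = 387.00 mm²; the cylinder at (4.5, 11.5) is absent (z outside [15.5, 21]); After the difference (first − rest): none of the subtracted shapes is present at this height, so the result so far is unchanged — area = 387.00 mm²; (whole slice rotated 65° about Z — lengths, areas and connectivity unchanged). Checking containment: the cross-section at z = 8.2 is a subset of the cross-section at z = 3.6.

entirely on top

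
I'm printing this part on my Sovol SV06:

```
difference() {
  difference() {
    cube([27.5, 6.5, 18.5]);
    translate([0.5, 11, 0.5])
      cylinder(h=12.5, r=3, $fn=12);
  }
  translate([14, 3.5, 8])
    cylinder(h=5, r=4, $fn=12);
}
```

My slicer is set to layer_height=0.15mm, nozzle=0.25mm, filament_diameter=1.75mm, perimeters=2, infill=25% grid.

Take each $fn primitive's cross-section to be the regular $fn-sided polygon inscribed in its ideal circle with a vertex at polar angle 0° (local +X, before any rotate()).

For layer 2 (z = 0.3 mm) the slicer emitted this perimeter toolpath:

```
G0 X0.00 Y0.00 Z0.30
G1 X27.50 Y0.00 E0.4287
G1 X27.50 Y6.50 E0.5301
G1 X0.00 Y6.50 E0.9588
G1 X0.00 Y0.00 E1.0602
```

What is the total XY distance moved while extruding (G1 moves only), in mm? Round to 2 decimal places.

Sum the Euclidean lengths of each G1 segment: total = 68.00 mm.

68.00 mm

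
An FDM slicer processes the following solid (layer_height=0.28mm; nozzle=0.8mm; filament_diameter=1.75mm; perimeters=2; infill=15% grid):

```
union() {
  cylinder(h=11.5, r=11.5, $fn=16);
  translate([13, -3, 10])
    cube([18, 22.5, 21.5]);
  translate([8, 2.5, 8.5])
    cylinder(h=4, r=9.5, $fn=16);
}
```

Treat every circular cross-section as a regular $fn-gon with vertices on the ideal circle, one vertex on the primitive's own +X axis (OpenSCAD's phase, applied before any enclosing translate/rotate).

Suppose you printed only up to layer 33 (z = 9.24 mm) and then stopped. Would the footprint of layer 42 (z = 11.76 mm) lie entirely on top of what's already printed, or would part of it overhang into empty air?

part overhangs

Compare the two slices. At z = 9.24: the r=11.5 cylinder gives a regular 16-gon of circumradius 11.5 (constant along its height) (area = (16/2)·11.500²·sin(360°/16) = 404.88 mm²); the cube at (13, -3) is absent (z outside [10, 31.5]); the cylinder at (8, 2.5): section is a regular 16-gon, circumradius r=9.5 (area = (16/2)·9.500²·sin(360°/16) = 276.30 mm²); Taking the union: the regions partially overlap — summed areas 681.18 mm² minus the doubly-counted overlap 166.47 mm² gives 514.71 mm² — area = 514.71 mm². At z = 11.76: the cylinder does not reach this height (z outside [0, 11.5]); the 18×22.5 cube at (13, -3) contributes its full rectangle (area 405.00 mm²); the cylinder at (8, 2.5): section is a regular 16-gon, circumradius r=9.5 (area = (16/2)·9.500²·sin(360°/16) = 276.30 mm²); Merging all regions: the regions partially overlap — summed areas 681.30 mm² minus the doubly-counted overlap 45.42 mm² gives 635.87 mm² — area = 635.87 mm². Checking containment: at z = 11.76 the cross-section extends beyond the z = 9.24 cross-section by about 359.58 mm².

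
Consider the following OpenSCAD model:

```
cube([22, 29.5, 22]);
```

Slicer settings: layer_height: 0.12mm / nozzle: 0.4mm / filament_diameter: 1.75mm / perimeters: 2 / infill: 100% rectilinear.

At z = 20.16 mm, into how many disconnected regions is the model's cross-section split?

1

At z = 20.16 mm: the cube is present — its section is the full 22×29.5 rectangle. The result has 1 disconnected region.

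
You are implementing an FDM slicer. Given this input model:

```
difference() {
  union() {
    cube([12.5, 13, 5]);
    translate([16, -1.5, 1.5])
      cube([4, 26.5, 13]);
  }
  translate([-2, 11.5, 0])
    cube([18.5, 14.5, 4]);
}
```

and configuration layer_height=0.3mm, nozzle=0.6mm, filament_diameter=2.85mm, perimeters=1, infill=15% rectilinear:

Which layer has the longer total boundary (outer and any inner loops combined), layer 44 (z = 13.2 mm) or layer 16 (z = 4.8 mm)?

layer 16 (z = 4.8 mm)

Layer 44 (z = 13.2): the cube is absent (z outside [0, 5]); the 4×26.5 cube at (16, -1.5) contributes its full rectangle (perimeter 61.00 mm); Combining (union): only the 4×26.5 cube at (16, -1.5) is present, so the union is just that shape — boundary = 61.00 mm; the cube at (-2, 11.5) is not intersected at this z (z outside [0, 4]); After the difference (first − rest): none of the subtracted shapes is present at this height, so that combined region is unchanged — boundary = 61.00 mm. So its perimeter = 61.00 mm. Layer 16 (z = 4.8): the cube is present — its section is the full 12.5×13 rectangle (perimeter 51.00 mm); the cube at (16, -1.5) (footprint 4×26.5) is included at this height (perimeter 61.00 mm); Combining (union): the 2 present regions are separate (no shared area or edge), so areas and boundary lengths simply add and each stays a separate island — boundary = 112.00 mm; the cube at (-2, 11.5) is absent (z outside [0, 4]); Taking the first minus the rest: none of the subtracted shapes is present at this height, so that combined region is unchanged — boundary = 112.00 mm. So its perimeter = 112.00 mm. Layer 16 is larger (112.00 vs 61.00 mm).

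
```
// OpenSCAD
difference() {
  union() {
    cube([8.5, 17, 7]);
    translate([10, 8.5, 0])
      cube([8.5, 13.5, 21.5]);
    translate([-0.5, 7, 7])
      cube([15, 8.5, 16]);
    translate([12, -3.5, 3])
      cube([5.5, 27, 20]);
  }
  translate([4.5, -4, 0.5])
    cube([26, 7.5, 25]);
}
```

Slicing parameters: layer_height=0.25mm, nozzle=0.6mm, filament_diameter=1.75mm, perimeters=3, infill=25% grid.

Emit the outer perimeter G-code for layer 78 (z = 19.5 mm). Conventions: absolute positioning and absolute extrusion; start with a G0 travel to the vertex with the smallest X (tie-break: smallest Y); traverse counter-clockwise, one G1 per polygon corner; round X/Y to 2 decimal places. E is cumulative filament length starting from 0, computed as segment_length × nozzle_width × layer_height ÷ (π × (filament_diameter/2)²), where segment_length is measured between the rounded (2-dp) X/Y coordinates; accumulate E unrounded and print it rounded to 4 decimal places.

G0 X-0.50 Y7.00 Z19.50
G1 X12.00 Y7.00 E0.7795
G1 X12.00 Y3.50 E0.9978
G1 X17.50 Y3.50 E1.3408
G1 X17.50 Y8.50 E1.6526
G1 X18.50 Y8.50 E1.7150
G1 X18.50 Y22.00 E2.5569
G1 X17.50 Y22.00 E2.6192
G1 X17.50 Y23.50 E2.7128
G1 X12.00 Y23.50 E3.0558
G1 X12.00 Y22.00 E3.1493
G1 X10.00 Y22.00 E3.2740
G1 X10.00 Y15.50 E3.6794
G1 X-0.50 Y15.50 E4.3342
G1 X-0.50 Y7.00 E4.8643

At z = 19.5 mm: the cube is absent (z outside [0, 7]); the cube at (10, 8.5) (footprint 8.5×13.5) is included at this height; the cube at (-0.5, 7) is present — its section is the full 15×8.5 rectangle; the cube at (12, -3.5) (footprint 5.5×27) is included at this height; Combining (union): the regions partially overlap (shared area 109.50 mm²), so overlapping operands fuse into one piece — 1 connected region; the cube at (4.5, -4) (footprint 26×7.5) is included at this height; After the difference (first − rest): starting from that combined region, the 26×7.5 cube at (4.5, -4) partially overlaps it — only the 38.50 mm² overlap (of its 195.00 mm²) is removed, clipping the outline — 1 connected region. The outline is a single polygon with 14 vertices. Extrusion per mm of travel: 0.6 × 0.25 / (π × 0.875²) = 0.062363. Accumulating E over each segment gives final E = 4.8643.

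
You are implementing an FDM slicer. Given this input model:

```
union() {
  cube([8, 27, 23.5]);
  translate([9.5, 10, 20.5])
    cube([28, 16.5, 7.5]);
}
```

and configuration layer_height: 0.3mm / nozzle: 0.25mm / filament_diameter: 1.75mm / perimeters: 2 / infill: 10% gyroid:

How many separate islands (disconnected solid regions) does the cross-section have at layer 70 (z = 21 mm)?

2

At z = 21 mm: the cube (footprint 8×27) is included at this height; the cube at (9.5, 10) (footprint 28×16.5) is included at this height; Combining (union): the 2 present regions are separate (no shared area or edge), so areas and boundary lengths simply add and each stays a separate island — 2 connected regions. Overall, the cross-section has 2 separate islands. Island count = 2.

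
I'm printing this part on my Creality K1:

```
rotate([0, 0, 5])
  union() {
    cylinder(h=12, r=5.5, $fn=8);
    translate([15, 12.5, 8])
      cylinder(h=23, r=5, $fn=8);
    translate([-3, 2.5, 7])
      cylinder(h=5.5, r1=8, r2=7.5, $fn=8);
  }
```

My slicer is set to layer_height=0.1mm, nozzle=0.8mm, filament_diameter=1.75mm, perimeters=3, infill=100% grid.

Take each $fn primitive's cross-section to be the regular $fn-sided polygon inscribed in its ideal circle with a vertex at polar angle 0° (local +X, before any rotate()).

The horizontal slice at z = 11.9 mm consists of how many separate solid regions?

2

At z = 11.9 mm: the r=5.5 cylinder gives a regular 8-gon of circumradius 5.5 (constant along its height); the cylinder at (15, 12.5): section is a regular 8-gon, circumradius r=5; the cone at (-3, 2.5) contributes a regular 8-gon of circumradius 7.555 (interpolated between r1=8 and r2=7.5 at t=0.891); Taking the union: the regions partially overlap (shared area 69.55 mm²), so overlapping operands fuse into one piece — 2 connected regions; (rotated 5° about Z; rotation is an isometry so areas/perimeters/island counts are preserved). The result has 2 disconnected regions.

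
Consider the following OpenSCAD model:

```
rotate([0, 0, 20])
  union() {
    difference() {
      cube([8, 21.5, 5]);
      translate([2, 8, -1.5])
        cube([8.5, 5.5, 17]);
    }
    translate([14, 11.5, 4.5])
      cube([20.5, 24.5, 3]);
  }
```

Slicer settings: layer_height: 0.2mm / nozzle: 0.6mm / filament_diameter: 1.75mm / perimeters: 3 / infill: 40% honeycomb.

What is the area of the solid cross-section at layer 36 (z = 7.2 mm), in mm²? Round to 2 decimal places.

At z = 7.2 mm: the cube is not intersected at this z (z outside [0, 5]); the 8.5×5.5 cube at (2, 8) contributes its full rectangle (area 46.75 mm²); Taking the first minus the rest: the first operand is absent here, so nothing remains; the cube at (14, 11.5) (footprint 20.5×24.5) is included at this height (area 502.25 mm²); Merging all regions: only the 20.5×24.5 cube at (14, 11.5) is present, so the union is just that shape — area = 502.25 mm²; (rotated 20° about Z; rotation is an isometry so areas/perimeters/island counts are preserved). Overall, the cross-section is a single solid region. Net area = 502.25 mm².

502.25 mm²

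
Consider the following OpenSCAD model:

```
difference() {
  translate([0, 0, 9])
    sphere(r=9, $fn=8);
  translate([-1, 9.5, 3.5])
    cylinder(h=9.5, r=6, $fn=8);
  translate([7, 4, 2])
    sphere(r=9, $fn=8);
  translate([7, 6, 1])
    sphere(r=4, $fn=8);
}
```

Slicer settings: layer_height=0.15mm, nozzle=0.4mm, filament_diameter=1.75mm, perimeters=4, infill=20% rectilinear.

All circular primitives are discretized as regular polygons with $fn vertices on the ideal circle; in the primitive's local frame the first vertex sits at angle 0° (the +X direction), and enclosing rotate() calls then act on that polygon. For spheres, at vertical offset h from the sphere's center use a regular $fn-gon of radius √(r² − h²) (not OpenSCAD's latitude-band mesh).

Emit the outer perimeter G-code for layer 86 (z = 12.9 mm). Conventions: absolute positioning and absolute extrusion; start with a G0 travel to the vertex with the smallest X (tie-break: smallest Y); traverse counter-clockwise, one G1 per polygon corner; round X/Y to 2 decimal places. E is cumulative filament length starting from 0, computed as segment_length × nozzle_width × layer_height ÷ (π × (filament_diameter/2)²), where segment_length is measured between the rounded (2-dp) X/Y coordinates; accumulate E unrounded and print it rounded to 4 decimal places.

G0 X-8.11 Y0.00 Z12.90
G1 X-5.74 Y-5.74 E0.1549
G1 X0.00 Y-8.11 E0.3098
G1 X5.74 Y-5.74 E0.4647
G1 X8.11 Y0.00 E0.6196
G1 X5.74 Y5.74 E0.7745
G1 X3.78 Y6.55 E0.8275
G1 X3.24 Y5.26 E0.8623
G1 X-1.00 Y3.50 E0.9769
G1 X-5.24 Y5.26 E1.0914
G1 X-5.48 Y5.84 E1.1070
G1 X-5.74 Y5.74 E1.1140
G1 X-8.11 Y0.00 E1.2689

At z = 12.9 mm: the r=9 sphere slices to a regular 8-gon of circumradius 8.111 (√(r²−h²) with h=3.9 from center); the r=6 cylinder at (-1, 9.5) gives a regular 8-gon of circumradius 6 (constant along its height); the sphere at (7, 4) does not reach this height (|z−center|=10.900 > r=9); the sphere at (7, 6) does not reach this height (|z−center|=11.900 > r=4); Subtracting the remaining from the first: starting from the r=9 sphere, the r=6 cylinder at (-1, 9.5) partially overlaps it — only the 24.29 mm² overlap (of its 101.82 mm²) is removed, clipping the outline — 1 connected region. The outline is a single polygon with 12 vertices. Extrusion per mm of travel: 0.4 × 0.15 / (π × 0.875²) = 0.024945. Accumulating E over each segment gives final E = 1.2689.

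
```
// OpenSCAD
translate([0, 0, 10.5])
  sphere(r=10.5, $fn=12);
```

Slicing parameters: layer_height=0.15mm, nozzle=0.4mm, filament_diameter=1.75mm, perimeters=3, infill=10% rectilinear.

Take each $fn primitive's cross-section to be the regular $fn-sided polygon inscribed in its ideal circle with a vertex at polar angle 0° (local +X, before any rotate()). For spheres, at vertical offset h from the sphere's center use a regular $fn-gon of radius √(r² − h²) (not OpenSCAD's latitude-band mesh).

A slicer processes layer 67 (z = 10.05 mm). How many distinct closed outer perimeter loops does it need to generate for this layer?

At z = 10.05 mm: the sphere: section is a regular 12-gon, circumradius = √(r²−h²) = √(10.5²−0.45²) = 10.490. The result has 1 disconnected region.

1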